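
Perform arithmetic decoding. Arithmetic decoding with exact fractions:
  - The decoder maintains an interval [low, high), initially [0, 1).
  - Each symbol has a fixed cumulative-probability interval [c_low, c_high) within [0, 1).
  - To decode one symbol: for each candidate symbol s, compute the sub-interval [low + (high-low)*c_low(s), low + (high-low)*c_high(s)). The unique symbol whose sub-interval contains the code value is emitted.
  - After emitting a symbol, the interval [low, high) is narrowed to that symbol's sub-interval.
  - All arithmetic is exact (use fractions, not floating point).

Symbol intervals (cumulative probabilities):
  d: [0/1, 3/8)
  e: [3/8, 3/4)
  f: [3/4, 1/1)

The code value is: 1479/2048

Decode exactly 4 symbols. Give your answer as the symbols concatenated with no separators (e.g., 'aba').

Step 1: interval [0/1, 1/1), width = 1/1 - 0/1 = 1/1
  'd': [0/1 + 1/1*0/1, 0/1 + 1/1*3/8) = [0/1, 3/8)
  'e': [0/1 + 1/1*3/8, 0/1 + 1/1*3/4) = [3/8, 3/4) <- contains code 1479/2048
  'f': [0/1 + 1/1*3/4, 0/1 + 1/1*1/1) = [3/4, 1/1)
  emit 'e', narrow to [3/8, 3/4)
Step 2: interval [3/8, 3/4), width = 3/4 - 3/8 = 3/8
  'd': [3/8 + 3/8*0/1, 3/8 + 3/8*3/8) = [3/8, 33/64)
  'e': [3/8 + 3/8*3/8, 3/8 + 3/8*3/4) = [33/64, 21/32)
  'f': [3/8 + 3/8*3/4, 3/8 + 3/8*1/1) = [21/32, 3/4) <- contains code 1479/2048
  emit 'f', narrow to [21/32, 3/4)
Step 3: interval [21/32, 3/4), width = 3/4 - 21/32 = 3/32
  'd': [21/32 + 3/32*0/1, 21/32 + 3/32*3/8) = [21/32, 177/256)
  'e': [21/32 + 3/32*3/8, 21/32 + 3/32*3/4) = [177/256, 93/128) <- contains code 1479/2048
  'f': [21/32 + 3/32*3/4, 21/32 + 3/32*1/1) = [93/128, 3/4)
  emit 'e', narrow to [177/256, 93/128)
Step 4: interval [177/256, 93/128), width = 93/128 - 177/256 = 9/256
  'd': [177/256 + 9/256*0/1, 177/256 + 9/256*3/8) = [177/256, 1443/2048)
  'e': [177/256 + 9/256*3/8, 177/256 + 9/256*3/4) = [1443/2048, 735/1024)
  'f': [177/256 + 9/256*3/4, 177/256 + 9/256*1/1) = [735/1024, 93/128) <- contains code 1479/2048
  emit 'f', narrow to [735/1024, 93/128)

Answer: efef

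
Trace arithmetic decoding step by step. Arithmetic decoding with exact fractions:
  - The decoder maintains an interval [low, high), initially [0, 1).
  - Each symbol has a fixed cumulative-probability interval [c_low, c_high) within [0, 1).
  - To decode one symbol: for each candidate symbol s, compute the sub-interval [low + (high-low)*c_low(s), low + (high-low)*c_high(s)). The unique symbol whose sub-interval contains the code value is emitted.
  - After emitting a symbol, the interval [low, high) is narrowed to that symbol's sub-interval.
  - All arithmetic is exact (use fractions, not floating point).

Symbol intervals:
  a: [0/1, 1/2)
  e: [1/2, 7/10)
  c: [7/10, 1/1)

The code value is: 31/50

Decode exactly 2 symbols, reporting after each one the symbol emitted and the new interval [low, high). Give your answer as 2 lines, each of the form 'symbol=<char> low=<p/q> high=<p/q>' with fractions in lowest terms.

Step 1: interval [0/1, 1/1), width = 1/1 - 0/1 = 1/1
  'a': [0/1 + 1/1*0/1, 0/1 + 1/1*1/2) = [0/1, 1/2)
  'e': [0/1 + 1/1*1/2, 0/1 + 1/1*7/10) = [1/2, 7/10) <- contains code 31/50
  'c': [0/1 + 1/1*7/10, 0/1 + 1/1*1/1) = [7/10, 1/1)
  emit 'e', narrow to [1/2, 7/10)
Step 2: interval [1/2, 7/10), width = 7/10 - 1/2 = 1/5
  'a': [1/2 + 1/5*0/1, 1/2 + 1/5*1/2) = [1/2, 3/5)
  'e': [1/2 + 1/5*1/2, 1/2 + 1/5*7/10) = [3/5, 16/25) <- contains code 31/50
  'c': [1/2 + 1/5*7/10, 1/2 + 1/5*1/1) = [16/25, 7/10)
  emit 'e', narrow to [3/5, 16/25)

Answer: symbol=e low=1/2 high=7/10
symbol=e low=3/5 high=16/25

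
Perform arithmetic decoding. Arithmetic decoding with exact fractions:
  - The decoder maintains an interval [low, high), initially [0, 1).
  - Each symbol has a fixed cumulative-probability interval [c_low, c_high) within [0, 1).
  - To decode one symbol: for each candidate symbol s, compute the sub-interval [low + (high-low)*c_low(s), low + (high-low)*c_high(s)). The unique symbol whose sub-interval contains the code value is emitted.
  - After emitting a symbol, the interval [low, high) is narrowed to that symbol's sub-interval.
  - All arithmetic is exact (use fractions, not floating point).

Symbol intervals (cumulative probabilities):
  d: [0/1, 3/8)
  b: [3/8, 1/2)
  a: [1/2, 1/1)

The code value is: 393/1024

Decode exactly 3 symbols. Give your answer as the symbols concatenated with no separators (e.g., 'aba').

Answer: bdd

Derivation:
Step 1: interval [0/1, 1/1), width = 1/1 - 0/1 = 1/1
  'd': [0/1 + 1/1*0/1, 0/1 + 1/1*3/8) = [0/1, 3/8)
  'b': [0/1 + 1/1*3/8, 0/1 + 1/1*1/2) = [3/8, 1/2) <- contains code 393/1024
  'a': [0/1 + 1/1*1/2, 0/1 + 1/1*1/1) = [1/2, 1/1)
  emit 'b', narrow to [3/8, 1/2)
Step 2: interval [3/8, 1/2), width = 1/2 - 3/8 = 1/8
  'd': [3/8 + 1/8*0/1, 3/8 + 1/8*3/8) = [3/8, 27/64) <- contains code 393/1024
  'b': [3/8 + 1/8*3/8, 3/8 + 1/8*1/2) = [27/64, 7/16)
  'a': [3/8 + 1/8*1/2, 3/8 + 1/8*1/1) = [7/16, 1/2)
  emit 'd', narrow to [3/8, 27/64)
Step 3: interval [3/8, 27/64), width = 27/64 - 3/8 = 3/64
  'd': [3/8 + 3/64*0/1, 3/8 + 3/64*3/8) = [3/8, 201/512) <- contains code 393/1024
  'b': [3/8 + 3/64*3/8, 3/8 + 3/64*1/2) = [201/512, 51/128)
  'a': [3/8 + 3/64*1/2, 3/8 + 3/64*1/1) = [51/128, 27/64)
  emit 'd', narrow to [3/8, 201/512)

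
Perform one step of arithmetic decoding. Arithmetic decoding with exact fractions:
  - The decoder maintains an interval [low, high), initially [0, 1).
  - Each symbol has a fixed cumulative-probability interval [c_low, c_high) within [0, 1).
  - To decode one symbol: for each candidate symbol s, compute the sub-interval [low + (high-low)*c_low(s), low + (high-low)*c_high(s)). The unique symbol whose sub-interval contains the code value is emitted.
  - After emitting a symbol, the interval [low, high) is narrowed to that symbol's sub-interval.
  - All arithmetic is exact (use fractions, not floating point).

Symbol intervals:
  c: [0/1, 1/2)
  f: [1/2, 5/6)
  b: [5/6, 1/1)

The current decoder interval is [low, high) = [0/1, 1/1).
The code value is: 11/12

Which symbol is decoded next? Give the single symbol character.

Interval width = high − low = 1/1 − 0/1 = 1/1
Scaled code = (code − low) / width = (11/12 − 0/1) / 1/1 = 11/12
  c: [0/1, 1/2) 
  f: [1/2, 5/6) 
  b: [5/6, 1/1) ← scaled code falls here ✓

Answer: b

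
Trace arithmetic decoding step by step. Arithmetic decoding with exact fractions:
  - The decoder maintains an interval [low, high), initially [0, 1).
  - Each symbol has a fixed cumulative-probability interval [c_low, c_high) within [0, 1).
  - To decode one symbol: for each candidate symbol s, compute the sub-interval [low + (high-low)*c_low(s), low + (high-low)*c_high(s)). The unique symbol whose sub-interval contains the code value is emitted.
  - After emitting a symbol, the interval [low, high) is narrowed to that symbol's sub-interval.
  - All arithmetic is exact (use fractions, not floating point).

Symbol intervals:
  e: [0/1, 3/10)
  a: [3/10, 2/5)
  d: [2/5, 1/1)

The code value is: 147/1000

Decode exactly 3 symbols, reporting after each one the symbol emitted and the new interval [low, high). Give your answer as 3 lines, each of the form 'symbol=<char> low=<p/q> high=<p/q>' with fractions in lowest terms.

Answer: symbol=e low=0/1 high=3/10
symbol=d low=3/25 high=3/10
symbol=e low=3/25 high=87/500

Derivation:
Step 1: interval [0/1, 1/1), width = 1/1 - 0/1 = 1/1
  'e': [0/1 + 1/1*0/1, 0/1 + 1/1*3/10) = [0/1, 3/10) <- contains code 147/1000
  'a': [0/1 + 1/1*3/10, 0/1 + 1/1*2/5) = [3/10, 2/5)
  'd': [0/1 + 1/1*2/5, 0/1 + 1/1*1/1) = [2/5, 1/1)
  emit 'e', narrow to [0/1, 3/10)
Step 2: interval [0/1, 3/10), width = 3/10 - 0/1 = 3/10
  'e': [0/1 + 3/10*0/1, 0/1 + 3/10*3/10) = [0/1, 9/100)
  'a': [0/1 + 3/10*3/10, 0/1 + 3/10*2/5) = [9/100, 3/25)
  'd': [0/1 + 3/10*2/5, 0/1 + 3/10*1/1) = [3/25, 3/10) <- contains code 147/1000
  emit 'd', narrow to [3/25, 3/10)
Step 3: interval [3/25, 3/10), width = 3/10 - 3/25 = 9/50
  'e': [3/25 + 9/50*0/1, 3/25 + 9/50*3/10) = [3/25, 87/500) <- contains code 147/1000
  'a': [3/25 + 9/50*3/10, 3/25 + 9/50*2/5) = [87/500, 24/125)
  'd': [3/25 + 9/50*2/5, 3/25 + 9/50*1/1) = [24/125, 3/10)
  emit 'e', narrow to [3/25, 87/500)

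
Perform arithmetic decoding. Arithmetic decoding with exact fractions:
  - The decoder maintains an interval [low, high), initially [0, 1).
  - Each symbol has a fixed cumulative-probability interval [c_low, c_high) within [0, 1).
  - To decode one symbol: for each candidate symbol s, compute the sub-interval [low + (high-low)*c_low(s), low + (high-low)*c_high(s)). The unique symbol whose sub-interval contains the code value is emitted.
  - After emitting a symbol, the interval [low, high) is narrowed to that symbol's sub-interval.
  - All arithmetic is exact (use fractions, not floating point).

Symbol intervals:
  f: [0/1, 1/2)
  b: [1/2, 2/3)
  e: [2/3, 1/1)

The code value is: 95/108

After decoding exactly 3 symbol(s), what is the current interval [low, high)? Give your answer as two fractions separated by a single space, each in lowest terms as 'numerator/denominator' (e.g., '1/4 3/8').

Answer: 47/54 8/9

Derivation:
Step 1: interval [0/1, 1/1), width = 1/1 - 0/1 = 1/1
  'f': [0/1 + 1/1*0/1, 0/1 + 1/1*1/2) = [0/1, 1/2)
  'b': [0/1 + 1/1*1/2, 0/1 + 1/1*2/3) = [1/2, 2/3)
  'e': [0/1 + 1/1*2/3, 0/1 + 1/1*1/1) = [2/3, 1/1) <- contains code 95/108
  emit 'e', narrow to [2/3, 1/1)
Step 2: interval [2/3, 1/1), width = 1/1 - 2/3 = 1/3
  'f': [2/3 + 1/3*0/1, 2/3 + 1/3*1/2) = [2/3, 5/6)
  'b': [2/3 + 1/3*1/2, 2/3 + 1/3*2/3) = [5/6, 8/9) <- contains code 95/108
  'e': [2/3 + 1/3*2/3, 2/3 + 1/3*1/1) = [8/9, 1/1)
  emit 'b', narrow to [5/6, 8/9)
Step 3: interval [5/6, 8/9), width = 8/9 - 5/6 = 1/18
  'f': [5/6 + 1/18*0/1, 5/6 + 1/18*1/2) = [5/6, 31/36)
  'b': [5/6 + 1/18*1/2, 5/6 + 1/18*2/3) = [31/36, 47/54)
  'e': [5/6 + 1/18*2/3, 5/6 + 1/18*1/1) = [47/54, 8/9) <- contains code 95/108
  emit 'e', narrow to [47/54, 8/9)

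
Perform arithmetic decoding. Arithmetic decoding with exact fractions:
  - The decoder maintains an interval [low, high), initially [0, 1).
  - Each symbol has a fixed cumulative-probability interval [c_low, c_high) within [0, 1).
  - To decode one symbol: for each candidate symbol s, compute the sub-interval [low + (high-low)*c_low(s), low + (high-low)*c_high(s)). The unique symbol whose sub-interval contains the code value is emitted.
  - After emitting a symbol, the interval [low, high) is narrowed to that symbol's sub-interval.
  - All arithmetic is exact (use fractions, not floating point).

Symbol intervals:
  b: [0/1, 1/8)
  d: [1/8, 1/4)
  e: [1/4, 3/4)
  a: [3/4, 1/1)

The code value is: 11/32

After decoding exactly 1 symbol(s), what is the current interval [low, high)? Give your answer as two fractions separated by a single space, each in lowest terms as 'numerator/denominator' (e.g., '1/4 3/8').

Answer: 1/4 3/4

Derivation:
Step 1: interval [0/1, 1/1), width = 1/1 - 0/1 = 1/1
  'b': [0/1 + 1/1*0/1, 0/1 + 1/1*1/8) = [0/1, 1/8)
  'd': [0/1 + 1/1*1/8, 0/1 + 1/1*1/4) = [1/8, 1/4)
  'e': [0/1 + 1/1*1/4, 0/1 + 1/1*3/4) = [1/4, 3/4) <- contains code 11/32
  'a': [0/1 + 1/1*3/4, 0/1 + 1/1*1/1) = [3/4, 1/1)
  emit 'e', narrow to [1/4, 3/4)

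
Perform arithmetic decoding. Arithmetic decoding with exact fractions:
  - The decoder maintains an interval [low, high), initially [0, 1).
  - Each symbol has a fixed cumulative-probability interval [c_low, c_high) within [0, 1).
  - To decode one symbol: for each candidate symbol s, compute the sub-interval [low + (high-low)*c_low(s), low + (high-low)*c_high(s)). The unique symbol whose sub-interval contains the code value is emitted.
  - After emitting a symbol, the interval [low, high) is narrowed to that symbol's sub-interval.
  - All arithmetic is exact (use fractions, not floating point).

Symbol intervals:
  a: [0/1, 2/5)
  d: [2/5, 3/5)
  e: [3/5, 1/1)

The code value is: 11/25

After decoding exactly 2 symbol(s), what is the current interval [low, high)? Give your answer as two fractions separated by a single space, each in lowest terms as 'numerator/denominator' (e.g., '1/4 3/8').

Answer: 2/5 12/25

Derivation:
Step 1: interval [0/1, 1/1), width = 1/1 - 0/1 = 1/1
  'a': [0/1 + 1/1*0/1, 0/1 + 1/1*2/5) = [0/1, 2/5)
  'd': [0/1 + 1/1*2/5, 0/1 + 1/1*3/5) = [2/5, 3/5) <- contains code 11/25
  'e': [0/1 + 1/1*3/5, 0/1 + 1/1*1/1) = [3/5, 1/1)
  emit 'd', narrow to [2/5, 3/5)
Step 2: interval [2/5, 3/5), width = 3/5 - 2/5 = 1/5
  'a': [2/5 + 1/5*0/1, 2/5 + 1/5*2/5) = [2/5, 12/25) <- contains code 11/25
  'd': [2/5 + 1/5*2/5, 2/5 + 1/5*3/5) = [12/25, 13/25)
  'e': [2/5 + 1/5*3/5, 2/5 + 1/5*1/1) = [13/25, 3/5)
  emit 'a', narrow to [2/5, 12/25)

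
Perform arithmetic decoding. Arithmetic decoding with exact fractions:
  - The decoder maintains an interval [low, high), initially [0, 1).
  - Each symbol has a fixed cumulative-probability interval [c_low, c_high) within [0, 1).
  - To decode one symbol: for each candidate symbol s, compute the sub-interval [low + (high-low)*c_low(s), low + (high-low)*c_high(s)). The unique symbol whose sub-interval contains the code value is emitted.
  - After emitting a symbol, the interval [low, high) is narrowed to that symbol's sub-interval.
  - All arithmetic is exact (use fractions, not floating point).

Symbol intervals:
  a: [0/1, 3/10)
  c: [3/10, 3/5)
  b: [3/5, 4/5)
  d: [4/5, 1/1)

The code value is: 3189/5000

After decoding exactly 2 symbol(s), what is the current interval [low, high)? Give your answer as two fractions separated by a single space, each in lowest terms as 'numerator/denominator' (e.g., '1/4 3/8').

Step 1: interval [0/1, 1/1), width = 1/1 - 0/1 = 1/1
  'a': [0/1 + 1/1*0/1, 0/1 + 1/1*3/10) = [0/1, 3/10)
  'c': [0/1 + 1/1*3/10, 0/1 + 1/1*3/5) = [3/10, 3/5)
  'b': [0/1 + 1/1*3/5, 0/1 + 1/1*4/5) = [3/5, 4/5) <- contains code 3189/5000
  'd': [0/1 + 1/1*4/5, 0/1 + 1/1*1/1) = [4/5, 1/1)
  emit 'b', narrow to [3/5, 4/5)
Step 2: interval [3/5, 4/5), width = 4/5 - 3/5 = 1/5
  'a': [3/5 + 1/5*0/1, 3/5 + 1/5*3/10) = [3/5, 33/50) <- contains code 3189/5000
  'c': [3/5 + 1/5*3/10, 3/5 + 1/5*3/5) = [33/50, 18/25)
  'b': [3/5 + 1/5*3/5, 3/5 + 1/5*4/5) = [18/25, 19/25)
  'd': [3/5 + 1/5*4/5, 3/5 + 1/5*1/1) = [19/25, 4/5)
  emit 'a', narrow to [3/5, 33/50)

Answer: 3/5 33/50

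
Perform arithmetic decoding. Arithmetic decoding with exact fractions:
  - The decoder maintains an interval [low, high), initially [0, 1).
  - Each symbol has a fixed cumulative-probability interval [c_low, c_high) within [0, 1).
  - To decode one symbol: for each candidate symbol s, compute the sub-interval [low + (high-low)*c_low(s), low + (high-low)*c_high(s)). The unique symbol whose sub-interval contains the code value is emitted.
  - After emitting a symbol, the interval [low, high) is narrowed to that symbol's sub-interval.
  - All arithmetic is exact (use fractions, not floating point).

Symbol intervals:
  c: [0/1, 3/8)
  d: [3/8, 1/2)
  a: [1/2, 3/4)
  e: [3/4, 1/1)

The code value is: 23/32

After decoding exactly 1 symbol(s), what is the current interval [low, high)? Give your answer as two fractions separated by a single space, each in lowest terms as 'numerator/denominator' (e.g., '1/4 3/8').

Answer: 1/2 3/4

Derivation:
Step 1: interval [0/1, 1/1), width = 1/1 - 0/1 = 1/1
  'c': [0/1 + 1/1*0/1, 0/1 + 1/1*3/8) = [0/1, 3/8)
  'd': [0/1 + 1/1*3/8, 0/1 + 1/1*1/2) = [3/8, 1/2)
  'a': [0/1 + 1/1*1/2, 0/1 + 1/1*3/4) = [1/2, 3/4) <- contains code 23/32
  'e': [0/1 + 1/1*3/4, 0/1 + 1/1*1/1) = [3/4, 1/1)
  emit 'a', narrow to [1/2, 3/4)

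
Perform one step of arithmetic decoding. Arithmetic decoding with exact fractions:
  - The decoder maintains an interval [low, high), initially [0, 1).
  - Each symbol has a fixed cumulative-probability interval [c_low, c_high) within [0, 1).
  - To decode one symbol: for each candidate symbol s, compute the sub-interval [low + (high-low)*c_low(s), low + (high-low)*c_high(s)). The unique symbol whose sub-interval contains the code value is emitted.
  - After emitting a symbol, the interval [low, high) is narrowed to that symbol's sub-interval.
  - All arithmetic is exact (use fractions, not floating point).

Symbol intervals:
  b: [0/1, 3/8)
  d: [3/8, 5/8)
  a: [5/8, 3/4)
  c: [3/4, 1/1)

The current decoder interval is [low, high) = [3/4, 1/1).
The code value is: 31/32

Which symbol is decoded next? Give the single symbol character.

Answer: c

Derivation:
Interval width = high − low = 1/1 − 3/4 = 1/4
Scaled code = (code − low) / width = (31/32 − 3/4) / 1/4 = 7/8
  b: [0/1, 3/8) 
  d: [3/8, 5/8) 
  a: [5/8, 3/4) 
  c: [3/4, 1/1) ← scaled code falls here ✓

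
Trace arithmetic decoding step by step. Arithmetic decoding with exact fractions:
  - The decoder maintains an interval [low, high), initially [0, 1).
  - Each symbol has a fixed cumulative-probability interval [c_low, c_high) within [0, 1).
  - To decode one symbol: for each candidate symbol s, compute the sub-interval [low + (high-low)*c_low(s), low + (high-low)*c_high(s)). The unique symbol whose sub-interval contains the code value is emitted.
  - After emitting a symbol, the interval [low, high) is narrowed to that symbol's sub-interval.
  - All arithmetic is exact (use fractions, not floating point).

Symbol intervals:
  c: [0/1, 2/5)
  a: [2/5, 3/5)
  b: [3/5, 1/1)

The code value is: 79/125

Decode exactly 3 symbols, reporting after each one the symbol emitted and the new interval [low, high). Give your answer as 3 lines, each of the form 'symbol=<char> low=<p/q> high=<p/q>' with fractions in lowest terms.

Answer: symbol=b low=3/5 high=1/1
symbol=c low=3/5 high=19/25
symbol=c low=3/5 high=83/125

Derivation:
Step 1: interval [0/1, 1/1), width = 1/1 - 0/1 = 1/1
  'c': [0/1 + 1/1*0/1, 0/1 + 1/1*2/5) = [0/1, 2/5)
  'a': [0/1 + 1/1*2/5, 0/1 + 1/1*3/5) = [2/5, 3/5)
  'b': [0/1 + 1/1*3/5, 0/1 + 1/1*1/1) = [3/5, 1/1) <- contains code 79/125
  emit 'b', narrow to [3/5, 1/1)
Step 2: interval [3/5, 1/1), width = 1/1 - 3/5 = 2/5
  'c': [3/5 + 2/5*0/1, 3/5 + 2/5*2/5) = [3/5, 19/25) <- contains code 79/125
  'a': [3/5 + 2/5*2/5, 3/5 + 2/5*3/5) = [19/25, 21/25)
  'b': [3/5 + 2/5*3/5, 3/5 + 2/5*1/1) = [21/25, 1/1)
  emit 'c', narrow to [3/5, 19/25)
Step 3: interval [3/5, 19/25), width = 19/25 - 3/5 = 4/25
  'c': [3/5 + 4/25*0/1, 3/5 + 4/25*2/5) = [3/5, 83/125) <- contains code 79/125
  'a': [3/5 + 4/25*2/5, 3/5 + 4/25*3/5) = [83/125, 87/125)
  'b': [3/5 + 4/25*3/5, 3/5 + 4/25*1/1) = [87/125, 19/25)
  emit 'c', narrow to [3/5, 83/125)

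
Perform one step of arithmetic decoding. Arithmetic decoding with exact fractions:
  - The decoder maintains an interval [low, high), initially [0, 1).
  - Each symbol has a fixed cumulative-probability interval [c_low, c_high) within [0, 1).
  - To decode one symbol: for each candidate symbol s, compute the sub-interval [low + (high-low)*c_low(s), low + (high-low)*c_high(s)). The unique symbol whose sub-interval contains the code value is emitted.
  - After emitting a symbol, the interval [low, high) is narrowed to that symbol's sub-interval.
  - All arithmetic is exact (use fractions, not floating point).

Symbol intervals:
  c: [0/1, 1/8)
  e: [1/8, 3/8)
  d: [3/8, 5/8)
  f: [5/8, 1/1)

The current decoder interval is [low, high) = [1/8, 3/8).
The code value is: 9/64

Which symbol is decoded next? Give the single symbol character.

Answer: c

Derivation:
Interval width = high − low = 3/8 − 1/8 = 1/4
Scaled code = (code − low) / width = (9/64 − 1/8) / 1/4 = 1/16
  c: [0/1, 1/8) ← scaled code falls here ✓
  e: [1/8, 3/8) 
  d: [3/8, 5/8) 
  f: [5/8, 1/1) 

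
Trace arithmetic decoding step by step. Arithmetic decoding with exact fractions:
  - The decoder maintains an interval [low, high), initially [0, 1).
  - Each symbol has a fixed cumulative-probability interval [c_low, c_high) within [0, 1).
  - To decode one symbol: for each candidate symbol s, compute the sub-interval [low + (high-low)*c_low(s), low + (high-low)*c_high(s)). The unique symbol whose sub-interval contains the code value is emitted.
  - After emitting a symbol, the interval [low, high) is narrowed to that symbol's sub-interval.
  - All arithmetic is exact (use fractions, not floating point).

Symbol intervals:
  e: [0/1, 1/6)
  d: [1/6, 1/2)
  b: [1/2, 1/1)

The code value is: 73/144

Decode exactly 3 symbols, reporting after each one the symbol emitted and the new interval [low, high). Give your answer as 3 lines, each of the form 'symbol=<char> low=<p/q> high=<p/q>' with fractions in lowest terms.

Step 1: interval [0/1, 1/1), width = 1/1 - 0/1 = 1/1
  'e': [0/1 + 1/1*0/1, 0/1 + 1/1*1/6) = [0/1, 1/6)
  'd': [0/1 + 1/1*1/6, 0/1 + 1/1*1/2) = [1/6, 1/2)
  'b': [0/1 + 1/1*1/2, 0/1 + 1/1*1/1) = [1/2, 1/1) <- contains code 73/144
  emit 'b', narrow to [1/2, 1/1)
Step 2: interval [1/2, 1/1), width = 1/1 - 1/2 = 1/2
  'e': [1/2 + 1/2*0/1, 1/2 + 1/2*1/6) = [1/2, 7/12) <- contains code 73/144
  'd': [1/2 + 1/2*1/6, 1/2 + 1/2*1/2) = [7/12, 3/4)
  'b': [1/2 + 1/2*1/2, 1/2 + 1/2*1/1) = [3/4, 1/1)
  emit 'e', narrow to [1/2, 7/12)
Step 3: interval [1/2, 7/12), width = 7/12 - 1/2 = 1/12
  'e': [1/2 + 1/12*0/1, 1/2 + 1/12*1/6) = [1/2, 37/72) <- contains code 73/144
  'd': [1/2 + 1/12*1/6, 1/2 + 1/12*1/2) = [37/72, 13/24)
  'b': [1/2 + 1/12*1/2, 1/2 + 1/12*1/1) = [13/24, 7/12)
  emit 'e', narrow to [1/2, 37/72)

Answer: symbol=b low=1/2 high=1/1
symbol=e low=1/2 high=7/12
symbol=e low=1/2 high=37/72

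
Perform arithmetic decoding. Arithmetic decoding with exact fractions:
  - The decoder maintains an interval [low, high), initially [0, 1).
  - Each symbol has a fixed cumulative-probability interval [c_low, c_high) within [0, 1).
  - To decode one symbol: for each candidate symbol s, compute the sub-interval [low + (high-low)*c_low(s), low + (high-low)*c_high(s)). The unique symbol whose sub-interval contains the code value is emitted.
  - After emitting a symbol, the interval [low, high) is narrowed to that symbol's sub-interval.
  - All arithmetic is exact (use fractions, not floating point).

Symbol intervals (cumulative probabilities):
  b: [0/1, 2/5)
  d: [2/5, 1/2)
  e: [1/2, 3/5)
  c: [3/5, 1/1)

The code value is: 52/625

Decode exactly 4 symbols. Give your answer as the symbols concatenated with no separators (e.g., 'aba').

Step 1: interval [0/1, 1/1), width = 1/1 - 0/1 = 1/1
  'b': [0/1 + 1/1*0/1, 0/1 + 1/1*2/5) = [0/1, 2/5) <- contains code 52/625
  'd': [0/1 + 1/1*2/5, 0/1 + 1/1*1/2) = [2/5, 1/2)
  'e': [0/1 + 1/1*1/2, 0/1 + 1/1*3/5) = [1/2, 3/5)
  'c': [0/1 + 1/1*3/5, 0/1 + 1/1*1/1) = [3/5, 1/1)
  emit 'b', narrow to [0/1, 2/5)
Step 2: interval [0/1, 2/5), width = 2/5 - 0/1 = 2/5
  'b': [0/1 + 2/5*0/1, 0/1 + 2/5*2/5) = [0/1, 4/25) <- contains code 52/625
  'd': [0/1 + 2/5*2/5, 0/1 + 2/5*1/2) = [4/25, 1/5)
  'e': [0/1 + 2/5*1/2, 0/1 + 2/5*3/5) = [1/5, 6/25)
  'c': [0/1 + 2/5*3/5, 0/1 + 2/5*1/1) = [6/25, 2/5)
  emit 'b', narrow to [0/1, 4/25)
Step 3: interval [0/1, 4/25), width = 4/25 - 0/1 = 4/25
  'b': [0/1 + 4/25*0/1, 0/1 + 4/25*2/5) = [0/1, 8/125)
  'd': [0/1 + 4/25*2/5, 0/1 + 4/25*1/2) = [8/125, 2/25)
  'e': [0/1 + 4/25*1/2, 0/1 + 4/25*3/5) = [2/25, 12/125) <- contains code 52/625
  'c': [0/1 + 4/25*3/5, 0/1 + 4/25*1/1) = [12/125, 4/25)
  emit 'e', narrow to [2/25, 12/125)
Step 4: interval [2/25, 12/125), width = 12/125 - 2/25 = 2/125
  'b': [2/25 + 2/125*0/1, 2/25 + 2/125*2/5) = [2/25, 54/625) <- contains code 52/625
  'd': [2/25 + 2/125*2/5, 2/25 + 2/125*1/2) = [54/625, 11/125)
  'e': [2/25 + 2/125*1/2, 2/25 + 2/125*3/5) = [11/125, 56/625)
  'c': [2/25 + 2/125*3/5, 2/25 + 2/125*1/1) = [56/625, 12/125)
  emit 'b', narrow to [2/25, 54/625)

Answer: bbeb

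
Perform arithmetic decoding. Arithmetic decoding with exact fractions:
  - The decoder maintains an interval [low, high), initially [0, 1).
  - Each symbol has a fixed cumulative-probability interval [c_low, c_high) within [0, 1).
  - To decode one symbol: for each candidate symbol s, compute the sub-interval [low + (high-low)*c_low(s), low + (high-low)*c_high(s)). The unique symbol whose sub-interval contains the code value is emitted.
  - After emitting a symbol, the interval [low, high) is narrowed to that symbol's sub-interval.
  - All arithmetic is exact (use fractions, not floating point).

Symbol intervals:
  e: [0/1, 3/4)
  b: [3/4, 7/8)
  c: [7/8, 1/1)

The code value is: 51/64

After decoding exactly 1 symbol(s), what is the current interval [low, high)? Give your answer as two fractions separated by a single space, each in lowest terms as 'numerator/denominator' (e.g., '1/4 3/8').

Step 1: interval [0/1, 1/1), width = 1/1 - 0/1 = 1/1
  'e': [0/1 + 1/1*0/1, 0/1 + 1/1*3/4) = [0/1, 3/4)
  'b': [0/1 + 1/1*3/4, 0/1 + 1/1*7/8) = [3/4, 7/8) <- contains code 51/64
  'c': [0/1 + 1/1*7/8, 0/1 + 1/1*1/1) = [7/8, 1/1)
  emit 'b', narrow to [3/4, 7/8)

Answer: 3/4 7/8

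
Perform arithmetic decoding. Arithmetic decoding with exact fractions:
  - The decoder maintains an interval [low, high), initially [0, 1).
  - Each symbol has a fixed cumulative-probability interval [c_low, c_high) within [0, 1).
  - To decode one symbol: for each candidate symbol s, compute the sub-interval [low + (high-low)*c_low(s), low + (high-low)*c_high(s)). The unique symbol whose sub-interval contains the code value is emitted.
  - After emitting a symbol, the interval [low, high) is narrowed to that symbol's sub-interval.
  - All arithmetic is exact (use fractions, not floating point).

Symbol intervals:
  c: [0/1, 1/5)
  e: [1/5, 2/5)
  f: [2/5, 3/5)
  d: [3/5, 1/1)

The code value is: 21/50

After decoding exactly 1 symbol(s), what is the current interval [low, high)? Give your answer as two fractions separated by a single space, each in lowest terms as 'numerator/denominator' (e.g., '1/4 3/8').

Answer: 2/5 3/5

Derivation:
Step 1: interval [0/1, 1/1), width = 1/1 - 0/1 = 1/1
  'c': [0/1 + 1/1*0/1, 0/1 + 1/1*1/5) = [0/1, 1/5)
  'e': [0/1 + 1/1*1/5, 0/1 + 1/1*2/5) = [1/5, 2/5)
  'f': [0/1 + 1/1*2/5, 0/1 + 1/1*3/5) = [2/5, 3/5) <- contains code 21/50
  'd': [0/1 + 1/1*3/5, 0/1 + 1/1*1/1) = [3/5, 1/1)
  emit 'f', narrow to [2/5, 3/5)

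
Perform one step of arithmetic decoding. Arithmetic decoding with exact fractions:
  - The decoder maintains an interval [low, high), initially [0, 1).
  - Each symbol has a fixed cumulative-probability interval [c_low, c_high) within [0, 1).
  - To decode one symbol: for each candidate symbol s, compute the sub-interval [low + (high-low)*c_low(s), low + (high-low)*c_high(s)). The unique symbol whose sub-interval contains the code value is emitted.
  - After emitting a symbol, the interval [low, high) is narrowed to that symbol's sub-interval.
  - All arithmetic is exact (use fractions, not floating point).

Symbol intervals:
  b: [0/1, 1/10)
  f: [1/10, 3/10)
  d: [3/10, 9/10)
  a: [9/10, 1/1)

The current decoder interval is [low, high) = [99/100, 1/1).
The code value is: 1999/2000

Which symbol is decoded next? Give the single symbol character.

Interval width = high − low = 1/1 − 99/100 = 1/100
Scaled code = (code − low) / width = (1999/2000 − 99/100) / 1/100 = 19/20
  b: [0/1, 1/10) 
  f: [1/10, 3/10) 
  d: [3/10, 9/10) 
  a: [9/10, 1/1) ← scaled code falls here ✓

Answer: a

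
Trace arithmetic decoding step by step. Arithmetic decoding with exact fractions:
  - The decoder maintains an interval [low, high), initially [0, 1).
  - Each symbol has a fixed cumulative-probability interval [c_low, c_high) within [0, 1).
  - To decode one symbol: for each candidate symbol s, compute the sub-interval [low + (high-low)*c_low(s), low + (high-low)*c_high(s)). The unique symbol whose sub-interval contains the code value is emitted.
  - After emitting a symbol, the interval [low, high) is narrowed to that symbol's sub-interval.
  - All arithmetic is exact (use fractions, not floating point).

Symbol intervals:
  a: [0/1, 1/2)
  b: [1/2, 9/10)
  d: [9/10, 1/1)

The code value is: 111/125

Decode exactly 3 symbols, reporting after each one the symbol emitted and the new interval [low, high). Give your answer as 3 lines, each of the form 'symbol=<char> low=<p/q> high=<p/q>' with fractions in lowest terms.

Answer: symbol=b low=1/2 high=9/10
symbol=d low=43/50 high=9/10
symbol=b low=22/25 high=112/125

Derivation:
Step 1: interval [0/1, 1/1), width = 1/1 - 0/1 = 1/1
  'a': [0/1 + 1/1*0/1, 0/1 + 1/1*1/2) = [0/1, 1/2)
  'b': [0/1 + 1/1*1/2, 0/1 + 1/1*9/10) = [1/2, 9/10) <- contains code 111/125
  'd': [0/1 + 1/1*9/10, 0/1 + 1/1*1/1) = [9/10, 1/1)
  emit 'b', narrow to [1/2, 9/10)
Step 2: interval [1/2, 9/10), width = 9/10 - 1/2 = 2/5
  'a': [1/2 + 2/5*0/1, 1/2 + 2/5*1/2) = [1/2, 7/10)
  'b': [1/2 + 2/5*1/2, 1/2 + 2/5*9/10) = [7/10, 43/50)
  'd': [1/2 + 2/5*9/10, 1/2 + 2/5*1/1) = [43/50, 9/10) <- contains code 111/125
  emit 'd', narrow to [43/50, 9/10)
Step 3: interval [43/50, 9/10), width = 9/10 - 43/50 = 1/25
  'a': [43/50 + 1/25*0/1, 43/50 + 1/25*1/2) = [43/50, 22/25)
  'b': [43/50 + 1/25*1/2, 43/50 + 1/25*9/10) = [22/25, 112/125) <- contains code 111/125
  'd': [43/50 + 1/25*9/10, 43/50 + 1/25*1/1) = [112/125, 9/10)
  emit 'b', narrow to [22/25, 112/125)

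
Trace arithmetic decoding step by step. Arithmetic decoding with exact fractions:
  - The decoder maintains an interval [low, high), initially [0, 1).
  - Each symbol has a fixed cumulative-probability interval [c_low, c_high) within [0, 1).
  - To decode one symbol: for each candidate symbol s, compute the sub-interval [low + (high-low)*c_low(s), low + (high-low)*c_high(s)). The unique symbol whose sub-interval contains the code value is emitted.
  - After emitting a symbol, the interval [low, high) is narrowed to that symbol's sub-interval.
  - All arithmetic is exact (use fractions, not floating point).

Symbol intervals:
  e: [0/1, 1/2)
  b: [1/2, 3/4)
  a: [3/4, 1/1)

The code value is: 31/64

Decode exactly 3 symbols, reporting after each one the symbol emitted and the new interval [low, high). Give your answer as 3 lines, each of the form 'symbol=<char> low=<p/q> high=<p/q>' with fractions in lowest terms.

Step 1: interval [0/1, 1/1), width = 1/1 - 0/1 = 1/1
  'e': [0/1 + 1/1*0/1, 0/1 + 1/1*1/2) = [0/1, 1/2) <- contains code 31/64
  'b': [0/1 + 1/1*1/2, 0/1 + 1/1*3/4) = [1/2, 3/4)
  'a': [0/1 + 1/1*3/4, 0/1 + 1/1*1/1) = [3/4, 1/1)
  emit 'e', narrow to [0/1, 1/2)
Step 2: interval [0/1, 1/2), width = 1/2 - 0/1 = 1/2
  'e': [0/1 + 1/2*0/1, 0/1 + 1/2*1/2) = [0/1, 1/4)
  'b': [0/1 + 1/2*1/2, 0/1 + 1/2*3/4) = [1/4, 3/8)
  'a': [0/1 + 1/2*3/4, 0/1 + 1/2*1/1) = [3/8, 1/2) <- contains code 31/64
  emit 'a', narrow to [3/8, 1/2)
Step 3: interval [3/8, 1/2), width = 1/2 - 3/8 = 1/8
  'e': [3/8 + 1/8*0/1, 3/8 + 1/8*1/2) = [3/8, 7/16)
  'b': [3/8 + 1/8*1/2, 3/8 + 1/8*3/4) = [7/16, 15/32)
  'a': [3/8 + 1/8*3/4, 3/8 + 1/8*1/1) = [15/32, 1/2) <- contains code 31/64
  emit 'a', narrow to [15/32, 1/2)

Answer: symbol=e low=0/1 high=1/2
symbol=a low=3/8 high=1/2
symbol=a low=15/32 high=1/2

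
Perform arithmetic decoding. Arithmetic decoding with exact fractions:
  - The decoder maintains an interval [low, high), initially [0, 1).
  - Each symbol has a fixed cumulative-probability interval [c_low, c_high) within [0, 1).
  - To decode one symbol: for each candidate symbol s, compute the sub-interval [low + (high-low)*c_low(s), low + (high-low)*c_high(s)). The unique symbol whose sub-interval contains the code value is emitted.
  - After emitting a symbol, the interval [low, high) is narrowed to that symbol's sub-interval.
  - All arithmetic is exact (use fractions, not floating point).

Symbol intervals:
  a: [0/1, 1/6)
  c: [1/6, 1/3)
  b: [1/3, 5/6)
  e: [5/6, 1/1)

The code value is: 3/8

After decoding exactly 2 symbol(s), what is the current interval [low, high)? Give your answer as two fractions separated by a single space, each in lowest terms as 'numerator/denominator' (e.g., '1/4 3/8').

Step 1: interval [0/1, 1/1), width = 1/1 - 0/1 = 1/1
  'a': [0/1 + 1/1*0/1, 0/1 + 1/1*1/6) = [0/1, 1/6)
  'c': [0/1 + 1/1*1/6, 0/1 + 1/1*1/3) = [1/6, 1/3)
  'b': [0/1 + 1/1*1/3, 0/1 + 1/1*5/6) = [1/3, 5/6) <- contains code 3/8
  'e': [0/1 + 1/1*5/6, 0/1 + 1/1*1/1) = [5/6, 1/1)
  emit 'b', narrow to [1/3, 5/6)
Step 2: interval [1/3, 5/6), width = 5/6 - 1/3 = 1/2
  'a': [1/3 + 1/2*0/1, 1/3 + 1/2*1/6) = [1/3, 5/12) <- contains code 3/8
  'c': [1/3 + 1/2*1/6, 1/3 + 1/2*1/3) = [5/12, 1/2)
  'b': [1/3 + 1/2*1/3, 1/3 + 1/2*5/6) = [1/2, 3/4)
  'e': [1/3 + 1/2*5/6, 1/3 + 1/2*1/1) = [3/4, 5/6)
  emit 'a', narrow to [1/3, 5/12)

Answer: 1/3 5/12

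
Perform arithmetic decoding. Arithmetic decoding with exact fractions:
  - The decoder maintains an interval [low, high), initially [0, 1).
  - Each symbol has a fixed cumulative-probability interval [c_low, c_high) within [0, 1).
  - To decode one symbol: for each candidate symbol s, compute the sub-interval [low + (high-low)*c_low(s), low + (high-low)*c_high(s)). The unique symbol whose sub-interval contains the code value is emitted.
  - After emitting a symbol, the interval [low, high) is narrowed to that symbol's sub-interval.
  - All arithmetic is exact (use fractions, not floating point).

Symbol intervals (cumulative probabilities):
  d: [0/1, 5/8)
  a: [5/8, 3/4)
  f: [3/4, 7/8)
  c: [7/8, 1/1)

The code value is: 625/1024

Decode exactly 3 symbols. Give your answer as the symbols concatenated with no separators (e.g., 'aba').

Step 1: interval [0/1, 1/1), width = 1/1 - 0/1 = 1/1
  'd': [0/1 + 1/1*0/1, 0/1 + 1/1*5/8) = [0/1, 5/8) <- contains code 625/1024
  'a': [0/1 + 1/1*5/8, 0/1 + 1/1*3/4) = [5/8, 3/4)
  'f': [0/1 + 1/1*3/4, 0/1 + 1/1*7/8) = [3/4, 7/8)
  'c': [0/1 + 1/1*7/8, 0/1 + 1/1*1/1) = [7/8, 1/1)
  emit 'd', narrow to [0/1, 5/8)
Step 2: interval [0/1, 5/8), width = 5/8 - 0/1 = 5/8
  'd': [0/1 + 5/8*0/1, 0/1 + 5/8*5/8) = [0/1, 25/64)
  'a': [0/1 + 5/8*5/8, 0/1 + 5/8*3/4) = [25/64, 15/32)
  'f': [0/1 + 5/8*3/4, 0/1 + 5/8*7/8) = [15/32, 35/64)
  'c': [0/1 + 5/8*7/8, 0/1 + 5/8*1/1) = [35/64, 5/8) <- contains code 625/1024
  emit 'c', narrow to [35/64, 5/8)
Step 3: interval [35/64, 5/8), width = 5/8 - 35/64 = 5/64
  'd': [35/64 + 5/64*0/1, 35/64 + 5/64*5/8) = [35/64, 305/512)
  'a': [35/64 + 5/64*5/8, 35/64 + 5/64*3/4) = [305/512, 155/256)
  'f': [35/64 + 5/64*3/4, 35/64 + 5/64*7/8) = [155/256, 315/512) <- contains code 625/1024
  'c': [35/64 + 5/64*7/8, 35/64 + 5/64*1/1) = [315/512, 5/8)
  emit 'f', narrow to [155/256, 315/512)

Answer: dcf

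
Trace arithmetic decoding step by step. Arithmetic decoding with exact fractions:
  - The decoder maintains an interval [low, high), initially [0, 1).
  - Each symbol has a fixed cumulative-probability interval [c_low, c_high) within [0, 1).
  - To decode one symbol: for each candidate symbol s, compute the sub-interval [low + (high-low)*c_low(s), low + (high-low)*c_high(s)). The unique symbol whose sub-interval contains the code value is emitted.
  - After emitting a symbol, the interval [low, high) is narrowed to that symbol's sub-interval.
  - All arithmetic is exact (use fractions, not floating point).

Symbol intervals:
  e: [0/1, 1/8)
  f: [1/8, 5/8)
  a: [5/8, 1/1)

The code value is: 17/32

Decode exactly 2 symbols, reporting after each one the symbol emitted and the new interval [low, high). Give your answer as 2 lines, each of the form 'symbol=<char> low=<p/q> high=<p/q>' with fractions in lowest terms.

Step 1: interval [0/1, 1/1), width = 1/1 - 0/1 = 1/1
  'e': [0/1 + 1/1*0/1, 0/1 + 1/1*1/8) = [0/1, 1/8)
  'f': [0/1 + 1/1*1/8, 0/1 + 1/1*5/8) = [1/8, 5/8) <- contains code 17/32
  'a': [0/1 + 1/1*5/8, 0/1 + 1/1*1/1) = [5/8, 1/1)
  emit 'f', narrow to [1/8, 5/8)
Step 2: interval [1/8, 5/8), width = 5/8 - 1/8 = 1/2
  'e': [1/8 + 1/2*0/1, 1/8 + 1/2*1/8) = [1/8, 3/16)
  'f': [1/8 + 1/2*1/8, 1/8 + 1/2*5/8) = [3/16, 7/16)
  'a': [1/8 + 1/2*5/8, 1/8 + 1/2*1/1) = [7/16, 5/8) <- contains code 17/32
  emit 'a', narrow to [7/16, 5/8)

Answer: symbol=f low=1/8 high=5/8
symbol=a low=7/16 high=5/8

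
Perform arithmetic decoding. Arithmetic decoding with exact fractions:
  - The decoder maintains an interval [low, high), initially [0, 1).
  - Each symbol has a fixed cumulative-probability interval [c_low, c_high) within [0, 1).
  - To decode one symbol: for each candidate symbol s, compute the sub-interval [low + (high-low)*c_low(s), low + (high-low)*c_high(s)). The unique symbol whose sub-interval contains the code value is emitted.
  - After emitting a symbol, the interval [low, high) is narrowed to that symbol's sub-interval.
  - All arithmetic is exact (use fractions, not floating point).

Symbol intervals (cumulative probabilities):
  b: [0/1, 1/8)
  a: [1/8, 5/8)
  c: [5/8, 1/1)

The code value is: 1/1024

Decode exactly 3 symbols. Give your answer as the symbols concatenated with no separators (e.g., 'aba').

Answer: bbb

Derivation:
Step 1: interval [0/1, 1/1), width = 1/1 - 0/1 = 1/1
  'b': [0/1 + 1/1*0/1, 0/1 + 1/1*1/8) = [0/1, 1/8) <- contains code 1/1024
  'a': [0/1 + 1/1*1/8, 0/1 + 1/1*5/8) = [1/8, 5/8)
  'c': [0/1 + 1/1*5/8, 0/1 + 1/1*1/1) = [5/8, 1/1)
  emit 'b', narrow to [0/1, 1/8)
Step 2: interval [0/1, 1/8), width = 1/8 - 0/1 = 1/8
  'b': [0/1 + 1/8*0/1, 0/1 + 1/8*1/8) = [0/1, 1/64) <- contains code 1/1024
  'a': [0/1 + 1/8*1/8, 0/1 + 1/8*5/8) = [1/64, 5/64)
  'c': [0/1 + 1/8*5/8, 0/1 + 1/8*1/1) = [5/64, 1/8)
  emit 'b', narrow to [0/1, 1/64)
Step 3: interval [0/1, 1/64), width = 1/64 - 0/1 = 1/64
  'b': [0/1 + 1/64*0/1, 0/1 + 1/64*1/8) = [0/1, 1/512) <- contains code 1/1024
  'a': [0/1 + 1/64*1/8, 0/1 + 1/64*5/8) = [1/512, 5/512)
  'c': [0/1 + 1/64*5/8, 0/1 + 1/64*1/1) = [5/512, 1/64)
  emit 'b', narrow to [0/1, 1/512)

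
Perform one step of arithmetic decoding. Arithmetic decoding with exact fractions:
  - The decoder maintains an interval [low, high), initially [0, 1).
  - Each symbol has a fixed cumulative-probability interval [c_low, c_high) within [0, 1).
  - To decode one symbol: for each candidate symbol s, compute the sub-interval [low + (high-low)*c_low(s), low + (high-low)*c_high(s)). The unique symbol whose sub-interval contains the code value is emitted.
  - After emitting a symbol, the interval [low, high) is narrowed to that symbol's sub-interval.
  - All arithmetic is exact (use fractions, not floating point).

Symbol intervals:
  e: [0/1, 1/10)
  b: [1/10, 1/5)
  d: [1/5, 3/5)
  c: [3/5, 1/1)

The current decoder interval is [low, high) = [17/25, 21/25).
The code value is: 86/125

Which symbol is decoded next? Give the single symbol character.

Answer: e

Derivation:
Interval width = high − low = 21/25 − 17/25 = 4/25
Scaled code = (code − low) / width = (86/125 − 17/25) / 4/25 = 1/20
  e: [0/1, 1/10) ← scaled code falls here ✓
  b: [1/10, 1/5) 
  d: [1/5, 3/5) 
  c: [3/5, 1/1) 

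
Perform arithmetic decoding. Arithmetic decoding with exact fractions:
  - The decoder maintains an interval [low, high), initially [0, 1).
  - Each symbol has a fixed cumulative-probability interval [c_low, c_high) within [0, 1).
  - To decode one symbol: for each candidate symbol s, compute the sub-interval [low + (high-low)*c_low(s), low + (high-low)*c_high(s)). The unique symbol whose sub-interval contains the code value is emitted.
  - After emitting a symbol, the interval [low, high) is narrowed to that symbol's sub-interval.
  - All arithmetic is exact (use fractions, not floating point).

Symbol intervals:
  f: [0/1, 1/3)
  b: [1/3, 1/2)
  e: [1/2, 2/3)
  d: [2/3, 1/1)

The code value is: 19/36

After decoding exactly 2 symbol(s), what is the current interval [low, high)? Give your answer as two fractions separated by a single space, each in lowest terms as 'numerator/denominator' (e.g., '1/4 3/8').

Answer: 1/2 5/9

Derivation:
Step 1: interval [0/1, 1/1), width = 1/1 - 0/1 = 1/1
  'f': [0/1 + 1/1*0/1, 0/1 + 1/1*1/3) = [0/1, 1/3)
  'b': [0/1 + 1/1*1/3, 0/1 + 1/1*1/2) = [1/3, 1/2)
  'e': [0/1 + 1/1*1/2, 0/1 + 1/1*2/3) = [1/2, 2/3) <- contains code 19/36
  'd': [0/1 + 1/1*2/3, 0/1 + 1/1*1/1) = [2/3, 1/1)
  emit 'e', narrow to [1/2, 2/3)
Step 2: interval [1/2, 2/3), width = 2/3 - 1/2 = 1/6
  'f': [1/2 + 1/6*0/1, 1/2 + 1/6*1/3) = [1/2, 5/9) <- contains code 19/36
  'b': [1/2 + 1/6*1/3, 1/2 + 1/6*1/2) = [5/9, 7/12)
  'e': [1/2 + 1/6*1/2, 1/2 + 1/6*2/3) = [7/12, 11/18)
  'd': [1/2 + 1/6*2/3, 1/2 + 1/6*1/1) = [11/18, 2/3)
  emit 'f', narrow to [1/2, 5/9)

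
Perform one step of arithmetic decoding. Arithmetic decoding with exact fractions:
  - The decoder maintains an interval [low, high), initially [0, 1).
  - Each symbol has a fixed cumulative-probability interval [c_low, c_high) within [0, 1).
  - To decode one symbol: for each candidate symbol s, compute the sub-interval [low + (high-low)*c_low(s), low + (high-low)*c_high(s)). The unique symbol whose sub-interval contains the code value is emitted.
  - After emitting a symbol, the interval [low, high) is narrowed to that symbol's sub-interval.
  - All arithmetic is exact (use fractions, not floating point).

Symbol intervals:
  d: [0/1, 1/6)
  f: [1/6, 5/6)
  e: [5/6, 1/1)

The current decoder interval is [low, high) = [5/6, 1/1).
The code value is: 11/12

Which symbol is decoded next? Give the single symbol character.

Answer: f

Derivation:
Interval width = high − low = 1/1 − 5/6 = 1/6
Scaled code = (code − low) / width = (11/12 − 5/6) / 1/6 = 1/2
  d: [0/1, 1/6) 
  f: [1/6, 5/6) ← scaled code falls here ✓
  e: [5/6, 1/1) 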